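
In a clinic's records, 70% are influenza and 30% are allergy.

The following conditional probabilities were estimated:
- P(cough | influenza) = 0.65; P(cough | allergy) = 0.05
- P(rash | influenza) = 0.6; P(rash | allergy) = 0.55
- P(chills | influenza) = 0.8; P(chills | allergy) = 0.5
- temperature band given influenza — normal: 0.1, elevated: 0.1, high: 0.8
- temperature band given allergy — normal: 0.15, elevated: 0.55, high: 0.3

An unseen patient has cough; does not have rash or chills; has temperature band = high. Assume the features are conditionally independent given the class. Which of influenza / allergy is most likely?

influenza

influenza: 0.7 × 0.65 × (1−0.6) × (1−0.8) × 0.8 = 0.02912
allergy: 0.3 × 0.05 × (1−0.55) × (1−0.5) × 0.3 = 0.0010125
Highest score → influenza.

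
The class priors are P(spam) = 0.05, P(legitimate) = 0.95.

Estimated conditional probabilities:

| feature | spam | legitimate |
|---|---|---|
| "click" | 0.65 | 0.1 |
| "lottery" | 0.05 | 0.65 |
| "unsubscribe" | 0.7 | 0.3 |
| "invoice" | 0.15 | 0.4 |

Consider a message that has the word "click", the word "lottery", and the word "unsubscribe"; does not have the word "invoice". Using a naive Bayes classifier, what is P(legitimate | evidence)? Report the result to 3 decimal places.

spam: 0.05 × 0.65 × 0.05 × 0.7 × (1−0.15) = 0.000966875
legitimate: 0.95 × 0.1 × 0.65 × 0.3 × (1−0.4) = 0.011115
P(legitimate | x) = 0.011115 / 0.012081875 ≈ 0.920

0.920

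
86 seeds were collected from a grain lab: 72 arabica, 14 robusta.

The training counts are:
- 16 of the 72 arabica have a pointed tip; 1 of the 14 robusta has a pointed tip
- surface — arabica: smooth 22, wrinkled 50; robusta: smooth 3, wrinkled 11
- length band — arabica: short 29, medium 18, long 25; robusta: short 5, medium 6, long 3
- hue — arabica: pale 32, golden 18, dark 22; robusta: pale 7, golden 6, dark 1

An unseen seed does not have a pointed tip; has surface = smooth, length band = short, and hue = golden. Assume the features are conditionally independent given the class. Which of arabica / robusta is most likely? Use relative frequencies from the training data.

arabica: (72/86) × (56/72) × (22/72) × (29/72) × (18/72) ≈ 0.0200348
robusta: (14/86) × (13/14) × (3/14) × (5/14) × (6/14) ≈ 0.00495796
Highest score → arabica.

arabica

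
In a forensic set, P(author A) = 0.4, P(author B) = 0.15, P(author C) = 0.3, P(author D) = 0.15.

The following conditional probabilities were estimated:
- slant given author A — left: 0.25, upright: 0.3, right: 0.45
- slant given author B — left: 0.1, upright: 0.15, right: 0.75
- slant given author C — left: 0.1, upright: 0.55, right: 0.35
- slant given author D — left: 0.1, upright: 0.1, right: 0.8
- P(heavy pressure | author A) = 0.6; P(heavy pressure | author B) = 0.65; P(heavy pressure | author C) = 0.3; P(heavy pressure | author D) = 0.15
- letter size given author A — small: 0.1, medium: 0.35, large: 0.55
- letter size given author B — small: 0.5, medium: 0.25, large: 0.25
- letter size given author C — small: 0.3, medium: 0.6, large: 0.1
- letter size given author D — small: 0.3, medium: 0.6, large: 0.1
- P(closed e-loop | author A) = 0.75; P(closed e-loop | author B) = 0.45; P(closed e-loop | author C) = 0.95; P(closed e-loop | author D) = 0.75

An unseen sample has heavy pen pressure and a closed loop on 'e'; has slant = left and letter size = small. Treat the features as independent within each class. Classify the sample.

author A: 0.4 × 0.25 × 0.6 × 0.1 × 0.75 = 0.0045
author B: 0.15 × 0.1 × 0.65 × 0.5 × 0.45 = 0.00219375
author C: 0.3 × 0.1 × 0.3 × 0.3 × 0.95 = 0.002565
author D: 0.15 × 0.1 × 0.15 × 0.3 × 0.75 = 0.00050625
Highest score → author A.

author A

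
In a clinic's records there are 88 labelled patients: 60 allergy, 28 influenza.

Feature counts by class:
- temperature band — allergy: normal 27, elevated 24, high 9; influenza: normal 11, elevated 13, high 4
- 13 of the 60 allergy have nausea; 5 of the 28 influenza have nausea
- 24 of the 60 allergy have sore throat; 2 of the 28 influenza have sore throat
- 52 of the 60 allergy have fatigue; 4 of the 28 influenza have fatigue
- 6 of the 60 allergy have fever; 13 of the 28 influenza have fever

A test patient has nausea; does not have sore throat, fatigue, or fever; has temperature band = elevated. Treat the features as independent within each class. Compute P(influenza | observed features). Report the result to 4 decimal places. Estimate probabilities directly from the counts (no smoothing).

0.7256

allergy: (60/88) × (24/60) × (13/60) × (36/60) × (8/60) × (54/60) ≈ 0.00425455
influenza: (28/88) × (13/28) × (5/28) × (26/28) × (24/28) × (15/28) ≈ 0.011248
P(influenza | x) = 0.011248 / 0.01550255 ≈ 0.7256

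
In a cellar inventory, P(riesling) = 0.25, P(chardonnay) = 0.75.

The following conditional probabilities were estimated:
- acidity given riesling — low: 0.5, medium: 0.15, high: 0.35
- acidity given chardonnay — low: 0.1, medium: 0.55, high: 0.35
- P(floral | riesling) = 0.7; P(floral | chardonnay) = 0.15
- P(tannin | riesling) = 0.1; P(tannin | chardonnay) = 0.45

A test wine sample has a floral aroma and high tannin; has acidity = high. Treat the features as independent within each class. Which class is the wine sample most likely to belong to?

chardonnay

riesling: 0.25 × 0.35 × 0.7 × 0.1 = 0.006125
chardonnay: 0.75 × 0.35 × 0.15 × 0.45 = 0.01771875
Highest score → chardonnay.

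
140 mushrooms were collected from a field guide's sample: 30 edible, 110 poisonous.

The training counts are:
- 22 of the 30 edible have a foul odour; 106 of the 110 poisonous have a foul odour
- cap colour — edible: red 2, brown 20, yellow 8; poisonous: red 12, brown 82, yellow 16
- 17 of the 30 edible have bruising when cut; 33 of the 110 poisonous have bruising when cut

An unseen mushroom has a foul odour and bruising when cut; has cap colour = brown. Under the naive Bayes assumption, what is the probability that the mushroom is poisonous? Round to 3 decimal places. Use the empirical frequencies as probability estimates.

edible: (30/140) × (22/30) × (20/30) × (17/30) ≈ 0.0593651
poisonous: (110/140) × (106/110) × (82/110) × (33/110) ≈ 0.169325
P(poisonous | x) = 0.169325 / 0.2286901 ≈ 0.740

0.740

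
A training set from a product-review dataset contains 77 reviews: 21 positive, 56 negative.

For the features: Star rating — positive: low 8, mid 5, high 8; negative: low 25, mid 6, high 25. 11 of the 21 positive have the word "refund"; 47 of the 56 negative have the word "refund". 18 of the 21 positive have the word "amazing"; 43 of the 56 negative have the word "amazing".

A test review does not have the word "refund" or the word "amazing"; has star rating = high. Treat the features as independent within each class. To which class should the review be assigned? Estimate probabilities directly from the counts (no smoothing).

positive: (21/77) × (8/21) × (10/21) × (3/21) ≈ 0.00706776
negative: (56/77) × (25/56) × (9/56) × (13/56) ≈ 0.0121132
Highest score → negative.

negative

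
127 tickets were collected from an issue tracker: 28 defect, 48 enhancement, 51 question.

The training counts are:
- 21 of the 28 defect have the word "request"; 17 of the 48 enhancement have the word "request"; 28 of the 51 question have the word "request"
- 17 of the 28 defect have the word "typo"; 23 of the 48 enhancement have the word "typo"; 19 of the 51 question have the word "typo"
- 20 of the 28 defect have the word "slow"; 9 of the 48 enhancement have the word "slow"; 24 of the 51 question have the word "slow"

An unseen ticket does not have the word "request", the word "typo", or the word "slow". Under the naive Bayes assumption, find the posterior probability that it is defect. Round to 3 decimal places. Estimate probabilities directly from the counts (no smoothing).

0.036

defect: (28/127) × (7/28) × (11/28) × (8/28) ≈ 0.00618673
enhancement: (48/127) × (31/48) × (25/48) × (39/48) ≈ 0.103295
question: (51/127) × (23/51) × (32/51) × (27/51) ≈ 0.0601586
P(defect | x) = 0.00618673 / 0.16964033 ≈ 0.036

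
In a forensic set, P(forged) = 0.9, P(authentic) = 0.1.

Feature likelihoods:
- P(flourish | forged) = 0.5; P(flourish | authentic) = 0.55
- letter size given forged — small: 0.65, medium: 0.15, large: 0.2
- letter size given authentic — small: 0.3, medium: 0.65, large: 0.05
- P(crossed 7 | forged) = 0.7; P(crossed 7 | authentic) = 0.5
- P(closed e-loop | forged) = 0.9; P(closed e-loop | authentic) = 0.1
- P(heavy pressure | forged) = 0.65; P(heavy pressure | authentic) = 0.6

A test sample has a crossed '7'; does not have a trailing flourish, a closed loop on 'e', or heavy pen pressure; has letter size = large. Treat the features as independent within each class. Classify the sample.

forged: 0.9 × (1−0.5) × 0.2 × 0.7 × (1−0.9) × (1−0.65) = 0.002205
authentic: 0.1 × (1−0.55) × 0.05 × 0.5 × (1−0.1) × (1−0.6) = 0.000405
Highest score → forged.

forged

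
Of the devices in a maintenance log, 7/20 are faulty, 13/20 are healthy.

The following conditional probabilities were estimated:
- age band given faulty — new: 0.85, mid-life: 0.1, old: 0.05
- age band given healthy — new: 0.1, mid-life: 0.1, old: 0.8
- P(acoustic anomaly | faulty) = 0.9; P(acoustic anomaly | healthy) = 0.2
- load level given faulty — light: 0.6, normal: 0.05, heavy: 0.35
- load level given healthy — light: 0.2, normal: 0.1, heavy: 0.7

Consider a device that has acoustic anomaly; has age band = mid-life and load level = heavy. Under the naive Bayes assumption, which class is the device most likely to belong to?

faulty

faulty: 0.35 × 0.1 × 0.9 × 0.35 = 0.011025
healthy: 0.65 × 0.1 × 0.2 × 0.7 = 0.0091
Highest score → faulty.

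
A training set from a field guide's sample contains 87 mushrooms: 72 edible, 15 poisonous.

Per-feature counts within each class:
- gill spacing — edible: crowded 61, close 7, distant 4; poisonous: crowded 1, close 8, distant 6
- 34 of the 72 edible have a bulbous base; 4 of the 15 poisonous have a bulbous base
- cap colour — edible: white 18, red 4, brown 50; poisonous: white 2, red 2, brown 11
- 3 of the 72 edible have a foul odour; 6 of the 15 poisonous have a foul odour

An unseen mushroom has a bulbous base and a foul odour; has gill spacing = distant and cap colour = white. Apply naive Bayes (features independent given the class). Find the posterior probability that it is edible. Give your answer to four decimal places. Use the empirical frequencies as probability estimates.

0.1874

edible: (72/87) × (4/72) × (34/72) × (18/72) × (3/72) ≈ 0.00022616
poisonous: (15/87) × (6/15) × (4/15) × (2/15) × (6/15) ≈ 0.000980843
P(edible | x) = 0.00022616 / 0.001207003 ≈ 0.1874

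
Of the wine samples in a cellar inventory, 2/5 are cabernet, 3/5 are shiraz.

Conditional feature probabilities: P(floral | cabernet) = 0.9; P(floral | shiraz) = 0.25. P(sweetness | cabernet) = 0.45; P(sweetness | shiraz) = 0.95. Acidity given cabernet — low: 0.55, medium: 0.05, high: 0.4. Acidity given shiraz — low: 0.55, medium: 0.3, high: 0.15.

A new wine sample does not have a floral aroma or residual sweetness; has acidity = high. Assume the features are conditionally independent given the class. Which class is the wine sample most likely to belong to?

cabernet: 0.4 × (1−0.9) × (1−0.45) × 0.4 = 0.0088
shiraz: 0.6 × (1−0.25) × (1−0.95) × 0.15 = 0.003375
Highest score → cabernet.

cabernet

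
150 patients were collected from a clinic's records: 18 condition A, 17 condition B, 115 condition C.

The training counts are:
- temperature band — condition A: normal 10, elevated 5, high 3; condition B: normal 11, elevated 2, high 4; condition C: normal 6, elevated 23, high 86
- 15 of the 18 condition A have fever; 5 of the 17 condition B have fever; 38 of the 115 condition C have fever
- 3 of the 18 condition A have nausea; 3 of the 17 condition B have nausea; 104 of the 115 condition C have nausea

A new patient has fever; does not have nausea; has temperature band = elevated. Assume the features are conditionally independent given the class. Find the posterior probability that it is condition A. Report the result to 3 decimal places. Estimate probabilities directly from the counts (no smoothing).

0.741

condition A: (18/150) × (5/18) × (15/18) × (15/18) ≈ 0.0231481
condition B: (17/150) × (2/17) × (5/17) × (14/17) ≈ 0.00322953
condition C: (115/150) × (23/115) × (38/115) × (11/115) ≈ 0.00484638
P(condition A | x) = 0.0231481 / 0.03122401 ≈ 0.741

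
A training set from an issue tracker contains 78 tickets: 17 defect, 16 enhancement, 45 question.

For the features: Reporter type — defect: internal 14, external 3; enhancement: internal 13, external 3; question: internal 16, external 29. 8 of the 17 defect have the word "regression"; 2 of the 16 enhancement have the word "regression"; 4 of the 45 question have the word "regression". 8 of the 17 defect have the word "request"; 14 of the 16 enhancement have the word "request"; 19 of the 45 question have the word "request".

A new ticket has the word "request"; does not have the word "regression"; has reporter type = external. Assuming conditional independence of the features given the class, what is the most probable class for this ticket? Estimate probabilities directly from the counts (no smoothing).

question

defect: (17/78) × (3/17) × (9/17) × (8/17) ≈ 0.00958211
enhancement: (16/78) × (3/16) × (14/16) × (14/16) ≈ 0.0294471
question: (45/78) × (29/45) × (41/45) × (19/45) ≈ 0.143026
Highest score → question.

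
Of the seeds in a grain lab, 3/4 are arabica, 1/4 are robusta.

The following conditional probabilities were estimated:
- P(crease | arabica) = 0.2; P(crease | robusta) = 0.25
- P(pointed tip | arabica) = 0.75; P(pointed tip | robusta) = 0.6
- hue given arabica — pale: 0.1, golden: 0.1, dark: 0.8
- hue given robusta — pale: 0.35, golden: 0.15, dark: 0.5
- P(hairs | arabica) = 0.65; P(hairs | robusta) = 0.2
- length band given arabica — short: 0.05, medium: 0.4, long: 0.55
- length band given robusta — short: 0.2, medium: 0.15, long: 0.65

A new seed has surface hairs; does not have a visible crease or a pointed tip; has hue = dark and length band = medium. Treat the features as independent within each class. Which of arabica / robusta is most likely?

arabica

arabica: 0.75 × (1−0.2) × (1−0.75) × 0.8 × 0.65 × 0.4 = 0.0312
robusta: 0.25 × (1−0.25) × (1−0.6) × 0.5 × 0.2 × 0.15 = 0.001125
Highest score → arabica.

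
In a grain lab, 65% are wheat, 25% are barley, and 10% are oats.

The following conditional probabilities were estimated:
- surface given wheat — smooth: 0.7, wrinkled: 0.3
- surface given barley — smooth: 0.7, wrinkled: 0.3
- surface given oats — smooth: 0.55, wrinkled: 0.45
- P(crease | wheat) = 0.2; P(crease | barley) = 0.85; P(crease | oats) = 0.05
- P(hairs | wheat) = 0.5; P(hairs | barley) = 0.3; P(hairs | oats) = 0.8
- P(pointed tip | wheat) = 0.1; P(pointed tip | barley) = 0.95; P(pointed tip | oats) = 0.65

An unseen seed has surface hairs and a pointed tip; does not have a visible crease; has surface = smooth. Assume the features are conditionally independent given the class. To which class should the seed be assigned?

oats

wheat: 0.65 × 0.7 × (1−0.2) × 0.5 × 0.1 = 0.0182
barley: 0.25 × 0.7 × (1−0.85) × 0.3 × 0.95 = 0.00748125
oats: 0.1 × 0.55 × (1−0.05) × 0.8 × 0.65 = 0.02717
Highest score → oats.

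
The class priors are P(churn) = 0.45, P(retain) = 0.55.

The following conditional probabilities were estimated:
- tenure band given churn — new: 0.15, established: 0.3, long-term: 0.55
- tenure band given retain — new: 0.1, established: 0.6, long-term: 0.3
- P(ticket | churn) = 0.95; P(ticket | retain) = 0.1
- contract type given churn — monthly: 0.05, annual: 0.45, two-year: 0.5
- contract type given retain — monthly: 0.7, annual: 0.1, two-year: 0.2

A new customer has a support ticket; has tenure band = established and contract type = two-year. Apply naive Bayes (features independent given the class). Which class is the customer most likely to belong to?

churn: 0.45 × 0.3 × 0.95 × 0.5 = 0.064125
retain: 0.55 × 0.6 × 0.1 × 0.2 = 0.0066
Highest score → churn.

churn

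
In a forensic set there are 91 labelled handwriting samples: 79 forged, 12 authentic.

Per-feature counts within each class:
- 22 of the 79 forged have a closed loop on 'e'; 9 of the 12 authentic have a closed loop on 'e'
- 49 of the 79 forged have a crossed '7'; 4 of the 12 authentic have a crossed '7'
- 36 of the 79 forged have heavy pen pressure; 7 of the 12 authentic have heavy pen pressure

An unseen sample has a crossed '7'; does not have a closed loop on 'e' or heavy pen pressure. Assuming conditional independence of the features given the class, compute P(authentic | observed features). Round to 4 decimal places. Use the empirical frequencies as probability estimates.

forged: (79/91) × (57/79) × (49/79) × (43/79) ≈ 0.211468
authentic: (12/91) × (3/12) × (4/12) × (5/12) ≈ 0.00457875
P(authentic | x) = 0.00457875 / 0.21604675 ≈ 0.0212

0.0212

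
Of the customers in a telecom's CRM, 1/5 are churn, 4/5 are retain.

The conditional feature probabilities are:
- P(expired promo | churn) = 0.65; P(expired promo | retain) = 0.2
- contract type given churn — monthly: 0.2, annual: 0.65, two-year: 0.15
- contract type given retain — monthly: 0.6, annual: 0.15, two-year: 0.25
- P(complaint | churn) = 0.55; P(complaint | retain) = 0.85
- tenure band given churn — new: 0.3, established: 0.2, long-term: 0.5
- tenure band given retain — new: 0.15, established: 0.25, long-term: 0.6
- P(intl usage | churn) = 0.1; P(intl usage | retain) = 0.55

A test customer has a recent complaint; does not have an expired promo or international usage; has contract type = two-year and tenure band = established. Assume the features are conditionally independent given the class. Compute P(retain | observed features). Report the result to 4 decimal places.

churn: 0.2 × (1−0.65) × 0.15 × 0.55 × 0.2 × (1−0.1) = 0.0010395
retain: 0.8 × (1−0.2) × 0.25 × 0.85 × 0.25 × (1−0.55) = 0.0153
P(retain | x) = 0.0153 / 0.0163395 ≈ 0.9364

0.9364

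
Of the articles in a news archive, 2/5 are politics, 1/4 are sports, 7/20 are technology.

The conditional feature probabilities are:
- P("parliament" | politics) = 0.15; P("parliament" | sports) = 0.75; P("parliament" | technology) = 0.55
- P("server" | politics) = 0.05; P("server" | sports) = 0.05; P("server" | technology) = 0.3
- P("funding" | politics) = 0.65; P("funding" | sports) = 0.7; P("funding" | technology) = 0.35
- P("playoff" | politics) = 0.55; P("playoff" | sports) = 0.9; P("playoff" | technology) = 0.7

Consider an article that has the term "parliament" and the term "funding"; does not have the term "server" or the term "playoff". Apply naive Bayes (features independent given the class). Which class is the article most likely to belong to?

politics: 0.4 × 0.15 × (1−0.05) × 0.65 × (1−0.55) = 0.0166725
sports: 0.25 × 0.75 × (1−0.05) × 0.7 × (1−0.9) = 0.01246875
technology: 0.35 × 0.55 × (1−0.3) × 0.35 × (1−0.7) = 0.01414875
Highest score → politics.

politics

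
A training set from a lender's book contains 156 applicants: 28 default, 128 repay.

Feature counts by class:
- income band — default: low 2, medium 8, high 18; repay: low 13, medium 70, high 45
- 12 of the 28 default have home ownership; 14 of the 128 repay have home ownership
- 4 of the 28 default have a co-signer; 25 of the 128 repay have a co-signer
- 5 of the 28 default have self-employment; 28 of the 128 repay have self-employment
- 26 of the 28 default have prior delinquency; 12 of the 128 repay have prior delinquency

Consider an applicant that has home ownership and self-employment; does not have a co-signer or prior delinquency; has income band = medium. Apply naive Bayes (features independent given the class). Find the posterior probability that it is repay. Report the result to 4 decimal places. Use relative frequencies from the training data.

default: (28/156) × (8/28) × (12/28) × (24/28) × (5/28) × (2/28) ≈ 0.000240284
repay: (128/156) × (70/128) × (14/128) × (103/128) × (28/128) × (116/128) ≈ 0.00782915
P(repay | x) = 0.00782915 / 0.008069434 ≈ 0.9702

0.9702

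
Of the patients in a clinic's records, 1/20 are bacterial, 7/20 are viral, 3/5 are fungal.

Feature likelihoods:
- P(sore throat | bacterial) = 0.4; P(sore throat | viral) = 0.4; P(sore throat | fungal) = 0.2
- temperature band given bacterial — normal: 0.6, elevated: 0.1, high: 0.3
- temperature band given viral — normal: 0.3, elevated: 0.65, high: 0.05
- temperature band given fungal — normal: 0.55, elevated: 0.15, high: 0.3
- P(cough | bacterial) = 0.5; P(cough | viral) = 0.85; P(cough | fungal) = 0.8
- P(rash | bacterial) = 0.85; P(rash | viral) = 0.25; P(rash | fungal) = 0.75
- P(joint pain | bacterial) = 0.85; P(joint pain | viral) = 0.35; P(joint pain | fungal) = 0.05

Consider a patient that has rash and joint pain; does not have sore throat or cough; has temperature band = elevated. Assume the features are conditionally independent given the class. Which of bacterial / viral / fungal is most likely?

viral

bacterial: 0.05 × (1−0.4) × 0.1 × (1−0.5) × 0.85 × 0.85 = 0.00108375
viral: 0.35 × (1−0.4) × 0.65 × (1−0.85) × 0.25 × 0.35 = 0.0017915625
fungal: 0.6 × (1−0.2) × 0.15 × (1−0.8) × 0.75 × 0.05 = 0.00054
Highest score → viral.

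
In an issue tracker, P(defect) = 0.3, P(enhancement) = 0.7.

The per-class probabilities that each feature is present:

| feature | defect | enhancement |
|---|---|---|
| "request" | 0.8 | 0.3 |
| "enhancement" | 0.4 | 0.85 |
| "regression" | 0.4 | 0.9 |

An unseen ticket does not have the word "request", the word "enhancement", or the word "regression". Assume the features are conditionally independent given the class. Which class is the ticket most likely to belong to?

defect: 0.3 × (1−0.8) × (1−0.4) × (1−0.4) = 0.0216
enhancement: 0.7 × (1−0.3) × (1−0.85) × (1−0.9) = 0.00735
Highest score → defect.

defect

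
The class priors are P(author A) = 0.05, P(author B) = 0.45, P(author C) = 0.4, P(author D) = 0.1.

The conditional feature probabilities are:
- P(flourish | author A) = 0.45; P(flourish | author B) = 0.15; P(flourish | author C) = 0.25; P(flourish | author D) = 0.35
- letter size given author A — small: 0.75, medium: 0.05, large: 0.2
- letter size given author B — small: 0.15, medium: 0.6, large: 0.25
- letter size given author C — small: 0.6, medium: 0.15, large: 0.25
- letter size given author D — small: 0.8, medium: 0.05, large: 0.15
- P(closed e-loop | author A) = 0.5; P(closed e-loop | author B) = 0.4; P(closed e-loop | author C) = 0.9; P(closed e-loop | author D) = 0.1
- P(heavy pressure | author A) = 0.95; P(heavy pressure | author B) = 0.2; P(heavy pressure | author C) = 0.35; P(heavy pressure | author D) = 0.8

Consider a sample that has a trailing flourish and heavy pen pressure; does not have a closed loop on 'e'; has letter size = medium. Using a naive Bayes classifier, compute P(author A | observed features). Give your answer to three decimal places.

0.074

author A: 0.05 × 0.45 × 0.05 × (1−0.5) × 0.95 = 0.000534375
author B: 0.45 × 0.15 × 0.6 × (1−0.4) × 0.2 = 0.00486
author C: 0.4 × 0.25 × 0.15 × (1−0.9) × 0.35 = 0.000525
author D: 0.1 × 0.35 × 0.05 × (1−0.1) × 0.8 = 0.00126
P(author A | x) = 0.000534375 / 0.007179375 ≈ 0.074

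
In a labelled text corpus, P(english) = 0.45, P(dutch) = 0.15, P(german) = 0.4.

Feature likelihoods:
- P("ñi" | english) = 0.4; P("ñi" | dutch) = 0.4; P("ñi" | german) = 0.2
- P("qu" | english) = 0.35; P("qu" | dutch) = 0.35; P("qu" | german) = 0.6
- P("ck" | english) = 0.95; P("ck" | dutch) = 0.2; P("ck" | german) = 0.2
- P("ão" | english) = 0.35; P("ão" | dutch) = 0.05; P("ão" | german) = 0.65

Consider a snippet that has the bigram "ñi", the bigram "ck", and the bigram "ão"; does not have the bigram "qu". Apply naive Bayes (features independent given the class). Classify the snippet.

english: 0.45 × 0.4 × (1−0.35) × 0.95 × 0.35 = 0.0389025
dutch: 0.15 × 0.4 × (1−0.35) × 0.2 × 0.05 = 0.00039
german: 0.4 × 0.2 × (1−0.6) × 0.2 × 0.65 = 0.00416
Highest score → english.

english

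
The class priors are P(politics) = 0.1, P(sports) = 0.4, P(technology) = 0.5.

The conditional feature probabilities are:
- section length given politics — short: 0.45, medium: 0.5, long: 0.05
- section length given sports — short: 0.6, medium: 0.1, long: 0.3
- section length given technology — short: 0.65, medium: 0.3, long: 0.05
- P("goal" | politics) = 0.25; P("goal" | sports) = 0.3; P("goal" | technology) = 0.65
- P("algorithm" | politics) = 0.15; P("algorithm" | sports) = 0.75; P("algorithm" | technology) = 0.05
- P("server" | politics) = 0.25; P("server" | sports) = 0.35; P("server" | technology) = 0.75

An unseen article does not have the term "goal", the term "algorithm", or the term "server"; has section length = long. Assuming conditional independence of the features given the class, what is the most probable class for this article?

sports

politics: 0.1 × 0.05 × (1−0.25) × (1−0.15) × (1−0.25) = 0.002390625
sports: 0.4 × 0.3 × (1−0.3) × (1−0.75) × (1−0.35) = 0.01365
technology: 0.5 × 0.05 × (1−0.65) × (1−0.05) × (1−0.75) = 0.002078125
Highest score → sports.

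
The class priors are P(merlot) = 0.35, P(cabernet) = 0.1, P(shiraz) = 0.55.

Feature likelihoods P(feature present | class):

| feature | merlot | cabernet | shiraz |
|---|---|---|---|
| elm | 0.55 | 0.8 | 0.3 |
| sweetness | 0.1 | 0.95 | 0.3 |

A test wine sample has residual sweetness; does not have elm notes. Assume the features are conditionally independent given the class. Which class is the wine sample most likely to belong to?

shiraz

merlot: 0.35 × (1−0.55) × 0.1 = 0.01575
cabernet: 0.1 × (1−0.8) × 0.95 = 0.019
shiraz: 0.55 × (1−0.3) × 0.3 = 0.1155
Highest score → shiraz.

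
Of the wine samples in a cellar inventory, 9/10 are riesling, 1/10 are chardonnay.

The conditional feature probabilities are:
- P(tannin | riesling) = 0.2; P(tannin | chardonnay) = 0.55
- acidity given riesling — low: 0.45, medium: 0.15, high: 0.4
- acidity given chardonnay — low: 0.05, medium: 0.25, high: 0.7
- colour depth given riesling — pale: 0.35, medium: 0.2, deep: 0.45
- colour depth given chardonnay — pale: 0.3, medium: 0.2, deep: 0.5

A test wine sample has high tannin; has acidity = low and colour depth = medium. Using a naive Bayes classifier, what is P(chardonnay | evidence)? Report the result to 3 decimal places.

0.033

riesling: 0.9 × 0.2 × 0.45 × 0.2 = 0.0162
chardonnay: 0.1 × 0.55 × 0.05 × 0.2 = 0.00055
P(chardonnay | x) = 0.00055 / 0.01675 ≈ 0.033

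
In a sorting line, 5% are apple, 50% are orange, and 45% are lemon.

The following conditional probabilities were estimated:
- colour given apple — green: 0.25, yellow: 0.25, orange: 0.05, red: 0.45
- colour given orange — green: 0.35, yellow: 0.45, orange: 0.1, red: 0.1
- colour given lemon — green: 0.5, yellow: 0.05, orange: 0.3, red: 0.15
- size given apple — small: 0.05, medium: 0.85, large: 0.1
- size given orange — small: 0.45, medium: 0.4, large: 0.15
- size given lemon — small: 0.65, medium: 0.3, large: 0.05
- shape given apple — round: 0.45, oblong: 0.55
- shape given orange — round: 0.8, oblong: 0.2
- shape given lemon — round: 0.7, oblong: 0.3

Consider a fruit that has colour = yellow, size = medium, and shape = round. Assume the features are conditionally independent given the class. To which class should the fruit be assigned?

apple: 0.05 × 0.25 × 0.85 × 0.45 = 0.00478125
orange: 0.5 × 0.45 × 0.4 × 0.8 = 0.072
lemon: 0.45 × 0.05 × 0.3 × 0.7 = 0.004725
Highest score → orange.

orange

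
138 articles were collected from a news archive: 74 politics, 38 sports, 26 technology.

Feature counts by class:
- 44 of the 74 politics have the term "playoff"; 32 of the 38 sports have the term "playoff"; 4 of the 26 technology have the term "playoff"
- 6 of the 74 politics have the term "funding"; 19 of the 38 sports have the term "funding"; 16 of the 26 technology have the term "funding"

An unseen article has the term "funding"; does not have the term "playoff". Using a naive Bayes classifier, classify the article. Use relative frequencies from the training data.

technology

politics: (74/138) × (30/74) × (6/74) ≈ 0.0176263
sports: (38/138) × (6/38) × (19/38) ≈ 0.0217391
technology: (26/138) × (22/26) × (16/26) ≈ 0.0981048
Highest score → technology.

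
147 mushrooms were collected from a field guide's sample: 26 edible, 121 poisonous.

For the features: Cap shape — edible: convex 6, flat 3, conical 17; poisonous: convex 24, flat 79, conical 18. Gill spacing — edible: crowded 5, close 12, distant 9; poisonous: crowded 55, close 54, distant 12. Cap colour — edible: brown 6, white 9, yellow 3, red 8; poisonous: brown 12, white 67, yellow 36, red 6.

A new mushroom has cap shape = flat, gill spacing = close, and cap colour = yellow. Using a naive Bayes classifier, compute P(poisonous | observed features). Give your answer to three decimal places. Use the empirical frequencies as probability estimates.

0.985

edible: (26/147) × (3/26) × (12/26) × (3/26) ≈ 0.00108683
poisonous: (121/147) × (79/121) × (54/121) × (36/121) ≈ 0.0713568
P(poisonous | x) = 0.0713568 / 0.07244363 ≈ 0.985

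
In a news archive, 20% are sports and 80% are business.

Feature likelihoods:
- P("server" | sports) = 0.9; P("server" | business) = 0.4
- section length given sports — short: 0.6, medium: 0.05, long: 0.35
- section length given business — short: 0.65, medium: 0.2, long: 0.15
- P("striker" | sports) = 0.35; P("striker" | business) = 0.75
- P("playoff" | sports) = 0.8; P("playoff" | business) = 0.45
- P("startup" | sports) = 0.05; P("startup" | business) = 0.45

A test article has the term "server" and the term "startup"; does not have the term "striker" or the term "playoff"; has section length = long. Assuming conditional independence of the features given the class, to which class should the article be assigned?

business

sports: 0.2 × 0.9 × 0.35 × (1−0.35) × (1−0.8) × 0.05 = 0.0004095
business: 0.8 × 0.4 × 0.15 × (1−0.75) × (1−0.45) × 0.45 = 0.00297
Highest score → business.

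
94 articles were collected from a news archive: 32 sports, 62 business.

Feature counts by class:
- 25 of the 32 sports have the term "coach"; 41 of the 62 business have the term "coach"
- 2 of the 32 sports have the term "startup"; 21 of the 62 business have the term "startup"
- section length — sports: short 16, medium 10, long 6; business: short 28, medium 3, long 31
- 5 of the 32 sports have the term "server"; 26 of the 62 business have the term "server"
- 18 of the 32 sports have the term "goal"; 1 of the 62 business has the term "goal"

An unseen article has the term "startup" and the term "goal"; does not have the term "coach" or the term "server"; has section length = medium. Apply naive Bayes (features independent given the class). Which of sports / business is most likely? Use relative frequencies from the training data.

sports: (32/94) × (7/32) × (2/32) × (10/32) × (27/32) × (18/32) ≈ 0.000690298
business: (62/94) × (21/62) × (21/62) × (3/62) × (36/62) × (1/62) ≈ 0.00003429
Highest score → sports.

sports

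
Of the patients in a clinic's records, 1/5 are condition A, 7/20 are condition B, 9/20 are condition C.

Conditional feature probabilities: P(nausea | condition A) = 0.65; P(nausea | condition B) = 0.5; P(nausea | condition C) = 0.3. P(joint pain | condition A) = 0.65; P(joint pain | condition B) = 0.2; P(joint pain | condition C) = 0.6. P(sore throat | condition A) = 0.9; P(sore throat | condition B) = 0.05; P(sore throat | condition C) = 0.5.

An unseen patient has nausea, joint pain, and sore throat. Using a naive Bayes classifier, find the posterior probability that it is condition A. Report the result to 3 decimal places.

0.643

condition A: 0.2 × 0.65 × 0.65 × 0.9 = 0.07605
condition B: 0.35 × 0.5 × 0.2 × 0.05 = 0.00175
condition C: 0.45 × 0.3 × 0.6 × 0.5 = 0.0405
P(condition A | x) = 0.07605 / 0.1183 ≈ 0.643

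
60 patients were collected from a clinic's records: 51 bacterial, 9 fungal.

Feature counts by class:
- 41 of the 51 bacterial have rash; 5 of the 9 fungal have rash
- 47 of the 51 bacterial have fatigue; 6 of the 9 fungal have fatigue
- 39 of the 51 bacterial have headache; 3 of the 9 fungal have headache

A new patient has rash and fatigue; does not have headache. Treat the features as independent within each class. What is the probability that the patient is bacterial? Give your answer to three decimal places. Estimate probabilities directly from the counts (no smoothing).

bacterial: (51/60) × (41/51) × (47/51) × (12/51) ≈ 0.148174
fungal: (9/60) × (5/9) × (6/9) × (6/9) ≈ 0.037037
P(bacterial | x) = 0.148174 / 0.185211 ≈ 0.800

0.800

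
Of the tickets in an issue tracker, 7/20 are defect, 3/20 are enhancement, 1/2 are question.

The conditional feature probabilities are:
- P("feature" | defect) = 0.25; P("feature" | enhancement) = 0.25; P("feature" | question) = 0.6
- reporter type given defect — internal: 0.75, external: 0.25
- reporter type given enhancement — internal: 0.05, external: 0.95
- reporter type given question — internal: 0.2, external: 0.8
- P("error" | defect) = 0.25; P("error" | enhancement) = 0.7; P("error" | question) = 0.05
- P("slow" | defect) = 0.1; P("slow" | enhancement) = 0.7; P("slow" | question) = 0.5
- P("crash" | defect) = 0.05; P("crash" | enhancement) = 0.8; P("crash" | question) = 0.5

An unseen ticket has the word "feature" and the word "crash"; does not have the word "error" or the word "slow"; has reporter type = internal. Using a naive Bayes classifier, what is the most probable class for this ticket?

defect: 0.35 × 0.25 × 0.75 × (1−0.25) × (1−0.1) × 0.05 = 0.00221484375
enhancement: 0.15 × 0.25 × 0.05 × (1−0.7) × (1−0.7) × 0.8 = 0.000135
question: 0.5 × 0.6 × 0.2 × (1−0.05) × (1−0.5) × 0.5 = 0.01425
Highest score → question.

question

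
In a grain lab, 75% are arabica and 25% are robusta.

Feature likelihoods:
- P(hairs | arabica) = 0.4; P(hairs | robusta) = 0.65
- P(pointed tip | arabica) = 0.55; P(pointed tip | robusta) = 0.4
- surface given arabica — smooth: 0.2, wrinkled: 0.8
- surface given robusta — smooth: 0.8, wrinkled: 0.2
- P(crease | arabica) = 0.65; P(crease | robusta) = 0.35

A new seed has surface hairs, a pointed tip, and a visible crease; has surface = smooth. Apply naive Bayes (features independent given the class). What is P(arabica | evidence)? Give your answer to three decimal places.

0.541

arabica: 0.75 × 0.4 × 0.55 × 0.2 × 0.65 = 0.02145
robusta: 0.25 × 0.65 × 0.4 × 0.8 × 0.35 = 0.0182
P(arabica | x) = 0.02145 / 0.03965 ≈ 0.541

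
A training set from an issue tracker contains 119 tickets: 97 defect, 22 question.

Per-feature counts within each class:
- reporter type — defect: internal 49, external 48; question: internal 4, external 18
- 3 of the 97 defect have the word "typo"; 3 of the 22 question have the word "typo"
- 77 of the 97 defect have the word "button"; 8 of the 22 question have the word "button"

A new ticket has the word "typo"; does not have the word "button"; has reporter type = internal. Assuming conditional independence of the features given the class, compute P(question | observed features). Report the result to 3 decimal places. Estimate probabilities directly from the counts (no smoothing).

defect: (97/119) × (49/97) × (3/97) × (20/97) ≈ 0.00262577
question: (22/119) × (4/22) × (3/22) × (14/22) ≈ 0.00291687
P(question | x) = 0.00291687 / 0.00554264 ≈ 0.526

0.526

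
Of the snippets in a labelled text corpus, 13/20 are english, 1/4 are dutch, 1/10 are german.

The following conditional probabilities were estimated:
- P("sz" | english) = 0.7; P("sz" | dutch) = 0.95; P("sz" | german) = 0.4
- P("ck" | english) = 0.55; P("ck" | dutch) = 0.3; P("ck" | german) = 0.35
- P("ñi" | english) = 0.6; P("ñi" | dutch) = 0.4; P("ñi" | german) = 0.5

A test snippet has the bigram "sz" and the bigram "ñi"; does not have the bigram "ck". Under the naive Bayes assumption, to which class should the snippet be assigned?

english: 0.65 × 0.7 × (1−0.55) × 0.6 = 0.12285
dutch: 0.25 × 0.95 × (1−0.3) × 0.4 = 0.0665
german: 0.1 × 0.4 × (1−0.35) × 0.5 = 0.013
Highest score → english.

english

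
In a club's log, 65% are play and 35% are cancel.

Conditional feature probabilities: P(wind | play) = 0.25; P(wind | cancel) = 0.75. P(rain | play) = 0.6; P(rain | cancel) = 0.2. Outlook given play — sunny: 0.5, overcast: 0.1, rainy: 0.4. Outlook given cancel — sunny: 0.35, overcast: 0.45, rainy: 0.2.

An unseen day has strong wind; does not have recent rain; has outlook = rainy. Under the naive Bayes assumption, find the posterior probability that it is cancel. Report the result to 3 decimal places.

play: 0.65 × 0.25 × (1−0.6) × 0.4 = 0.026
cancel: 0.35 × 0.75 × (1−0.2) × 0.2 = 0.042
P(cancel | x) = 0.042 / 0.068 ≈ 0.618

0.618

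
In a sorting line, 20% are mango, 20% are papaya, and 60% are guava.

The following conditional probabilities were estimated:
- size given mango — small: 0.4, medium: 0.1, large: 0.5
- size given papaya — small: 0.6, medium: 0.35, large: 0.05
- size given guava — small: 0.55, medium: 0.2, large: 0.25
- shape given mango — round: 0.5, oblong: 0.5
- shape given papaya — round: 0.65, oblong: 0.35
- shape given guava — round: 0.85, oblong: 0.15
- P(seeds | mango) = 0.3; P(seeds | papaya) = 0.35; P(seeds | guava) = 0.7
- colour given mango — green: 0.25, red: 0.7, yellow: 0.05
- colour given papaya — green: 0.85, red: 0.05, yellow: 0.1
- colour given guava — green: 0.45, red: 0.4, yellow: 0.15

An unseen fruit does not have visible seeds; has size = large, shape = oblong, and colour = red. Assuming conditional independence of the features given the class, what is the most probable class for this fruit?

mango: 0.2 × 0.5 × 0.5 × (1−0.3) × 0.7 = 0.0245
papaya: 0.2 × 0.05 × 0.35 × (1−0.35) × 0.05 = 0.00011375
guava: 0.6 × 0.25 × 0.15 × (1−0.7) × 0.4 = 0.0027
Highest score → mango.

mango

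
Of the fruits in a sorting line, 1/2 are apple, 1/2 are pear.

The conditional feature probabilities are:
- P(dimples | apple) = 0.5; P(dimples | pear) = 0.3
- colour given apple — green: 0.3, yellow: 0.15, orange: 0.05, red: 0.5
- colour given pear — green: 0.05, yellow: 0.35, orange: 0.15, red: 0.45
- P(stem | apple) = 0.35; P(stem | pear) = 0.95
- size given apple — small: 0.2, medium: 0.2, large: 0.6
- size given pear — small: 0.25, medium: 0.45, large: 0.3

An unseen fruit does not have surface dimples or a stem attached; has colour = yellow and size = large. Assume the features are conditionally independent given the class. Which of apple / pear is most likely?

apple

apple: 0.5 × (1−0.5) × 0.15 × (1−0.35) × 0.6 = 0.014625
pear: 0.5 × (1−0.3) × 0.35 × (1−0.95) × 0.3 = 0.0018375
Highest score → apple.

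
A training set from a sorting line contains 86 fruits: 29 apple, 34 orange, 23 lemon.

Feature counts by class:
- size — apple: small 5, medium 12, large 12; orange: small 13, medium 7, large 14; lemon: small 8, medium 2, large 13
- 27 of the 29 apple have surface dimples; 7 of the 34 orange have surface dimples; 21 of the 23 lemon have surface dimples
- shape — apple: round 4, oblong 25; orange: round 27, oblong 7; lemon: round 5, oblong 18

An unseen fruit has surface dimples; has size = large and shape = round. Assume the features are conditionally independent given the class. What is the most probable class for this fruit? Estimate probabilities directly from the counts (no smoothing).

apple: (29/86) × (12/29) × (27/29) × (4/29) ≈ 0.0179189
orange: (34/86) × (14/34) × (7/34) × (27/34) ≈ 0.0266154
lemon: (23/86) × (13/23) × (21/23) × (5/23) ≈ 0.030004
Highest score → lemon.

lemon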